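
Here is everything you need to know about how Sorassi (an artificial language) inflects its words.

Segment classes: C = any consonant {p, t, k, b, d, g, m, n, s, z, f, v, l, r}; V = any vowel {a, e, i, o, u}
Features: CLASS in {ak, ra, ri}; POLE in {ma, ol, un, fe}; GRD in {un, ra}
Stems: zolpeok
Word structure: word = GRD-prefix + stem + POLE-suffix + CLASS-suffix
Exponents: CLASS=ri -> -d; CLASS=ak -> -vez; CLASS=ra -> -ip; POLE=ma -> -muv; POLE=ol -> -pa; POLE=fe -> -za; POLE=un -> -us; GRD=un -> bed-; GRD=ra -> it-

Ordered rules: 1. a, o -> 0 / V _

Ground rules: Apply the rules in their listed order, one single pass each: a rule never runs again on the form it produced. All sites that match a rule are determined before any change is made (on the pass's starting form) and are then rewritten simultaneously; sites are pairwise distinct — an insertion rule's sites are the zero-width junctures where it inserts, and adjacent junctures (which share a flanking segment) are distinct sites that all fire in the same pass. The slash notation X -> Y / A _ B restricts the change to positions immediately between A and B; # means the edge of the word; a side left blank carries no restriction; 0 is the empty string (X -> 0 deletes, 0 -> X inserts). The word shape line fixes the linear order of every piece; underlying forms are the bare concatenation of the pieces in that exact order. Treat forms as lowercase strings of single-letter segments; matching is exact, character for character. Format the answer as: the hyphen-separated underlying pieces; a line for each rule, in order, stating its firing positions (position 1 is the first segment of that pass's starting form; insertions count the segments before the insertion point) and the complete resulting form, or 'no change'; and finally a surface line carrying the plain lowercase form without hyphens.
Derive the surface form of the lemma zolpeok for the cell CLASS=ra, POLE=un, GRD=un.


underlying: bed-zolpeok-us-ip
1. a, o -> 0 / V _: fires at position(s) 9: bedzolpekusip
surface: bedzolpekusip


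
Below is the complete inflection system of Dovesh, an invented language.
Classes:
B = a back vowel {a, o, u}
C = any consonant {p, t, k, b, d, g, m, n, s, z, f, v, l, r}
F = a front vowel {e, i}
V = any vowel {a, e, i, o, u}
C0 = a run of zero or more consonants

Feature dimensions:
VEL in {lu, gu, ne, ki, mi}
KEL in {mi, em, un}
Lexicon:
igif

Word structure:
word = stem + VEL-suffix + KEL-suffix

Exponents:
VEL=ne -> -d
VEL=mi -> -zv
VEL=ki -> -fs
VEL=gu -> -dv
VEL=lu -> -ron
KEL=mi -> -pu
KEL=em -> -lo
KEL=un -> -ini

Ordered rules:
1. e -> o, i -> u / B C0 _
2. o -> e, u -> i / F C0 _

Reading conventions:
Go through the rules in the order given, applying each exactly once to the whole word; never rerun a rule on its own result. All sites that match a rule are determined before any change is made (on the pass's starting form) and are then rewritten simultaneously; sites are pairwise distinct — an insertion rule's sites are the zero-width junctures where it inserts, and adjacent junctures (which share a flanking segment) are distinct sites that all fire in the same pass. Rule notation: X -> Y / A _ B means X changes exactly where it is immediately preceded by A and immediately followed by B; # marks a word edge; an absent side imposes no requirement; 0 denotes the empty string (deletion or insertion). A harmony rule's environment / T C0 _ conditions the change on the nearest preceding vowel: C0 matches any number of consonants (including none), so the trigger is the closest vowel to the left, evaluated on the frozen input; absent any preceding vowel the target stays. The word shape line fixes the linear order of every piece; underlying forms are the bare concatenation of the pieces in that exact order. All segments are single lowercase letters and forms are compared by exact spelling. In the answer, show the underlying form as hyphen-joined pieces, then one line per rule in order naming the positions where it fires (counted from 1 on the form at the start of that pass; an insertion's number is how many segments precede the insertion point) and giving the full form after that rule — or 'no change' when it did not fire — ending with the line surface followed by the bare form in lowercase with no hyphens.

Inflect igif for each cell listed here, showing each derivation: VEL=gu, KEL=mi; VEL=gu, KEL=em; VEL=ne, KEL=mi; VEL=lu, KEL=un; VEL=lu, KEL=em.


cell VEL=gu, KEL=mi:
underlying: igif-dv-pu
1. e -> o, i -> u / B C0 _: no change
2. o -> e, u -> i / F C0 _: fires at position(s) 8: igifdvpi
surface: igifdvpi

cell VEL=gu, KEL=em:
underlying: igif-dv-lo
1. e -> o, i -> u / B C0 _: no change
2. o -> e, u -> i / F C0 _: fires at position(s) 8: igifdvle
surface: igifdvle

cell VEL=ne, KEL=mi:
underlying: igif-d-pu
1. e -> o, i -> u / B C0 _: no change
2. o -> e, u -> i / F C0 _: fires at position(s) 7: igifdpi
surface: igifdpi

cell VEL=lu, KEL=un:
underlying: igif-ron-ini
1. e -> o, i -> u / B C0 _: fires at position(s) 8: igifronuni
2. o -> e, u -> i / F C0 _: fires at position(s) 6: igifrenuni
surface: igifrenuni

cell VEL=lu, KEL=em:
underlying: igif-ron-lo
1. e -> o, i -> u / B C0 _: no change
2. o -> e, u -> i / F C0 _: fires at position(s) 6: igifrenlo
surface: igifrenlo


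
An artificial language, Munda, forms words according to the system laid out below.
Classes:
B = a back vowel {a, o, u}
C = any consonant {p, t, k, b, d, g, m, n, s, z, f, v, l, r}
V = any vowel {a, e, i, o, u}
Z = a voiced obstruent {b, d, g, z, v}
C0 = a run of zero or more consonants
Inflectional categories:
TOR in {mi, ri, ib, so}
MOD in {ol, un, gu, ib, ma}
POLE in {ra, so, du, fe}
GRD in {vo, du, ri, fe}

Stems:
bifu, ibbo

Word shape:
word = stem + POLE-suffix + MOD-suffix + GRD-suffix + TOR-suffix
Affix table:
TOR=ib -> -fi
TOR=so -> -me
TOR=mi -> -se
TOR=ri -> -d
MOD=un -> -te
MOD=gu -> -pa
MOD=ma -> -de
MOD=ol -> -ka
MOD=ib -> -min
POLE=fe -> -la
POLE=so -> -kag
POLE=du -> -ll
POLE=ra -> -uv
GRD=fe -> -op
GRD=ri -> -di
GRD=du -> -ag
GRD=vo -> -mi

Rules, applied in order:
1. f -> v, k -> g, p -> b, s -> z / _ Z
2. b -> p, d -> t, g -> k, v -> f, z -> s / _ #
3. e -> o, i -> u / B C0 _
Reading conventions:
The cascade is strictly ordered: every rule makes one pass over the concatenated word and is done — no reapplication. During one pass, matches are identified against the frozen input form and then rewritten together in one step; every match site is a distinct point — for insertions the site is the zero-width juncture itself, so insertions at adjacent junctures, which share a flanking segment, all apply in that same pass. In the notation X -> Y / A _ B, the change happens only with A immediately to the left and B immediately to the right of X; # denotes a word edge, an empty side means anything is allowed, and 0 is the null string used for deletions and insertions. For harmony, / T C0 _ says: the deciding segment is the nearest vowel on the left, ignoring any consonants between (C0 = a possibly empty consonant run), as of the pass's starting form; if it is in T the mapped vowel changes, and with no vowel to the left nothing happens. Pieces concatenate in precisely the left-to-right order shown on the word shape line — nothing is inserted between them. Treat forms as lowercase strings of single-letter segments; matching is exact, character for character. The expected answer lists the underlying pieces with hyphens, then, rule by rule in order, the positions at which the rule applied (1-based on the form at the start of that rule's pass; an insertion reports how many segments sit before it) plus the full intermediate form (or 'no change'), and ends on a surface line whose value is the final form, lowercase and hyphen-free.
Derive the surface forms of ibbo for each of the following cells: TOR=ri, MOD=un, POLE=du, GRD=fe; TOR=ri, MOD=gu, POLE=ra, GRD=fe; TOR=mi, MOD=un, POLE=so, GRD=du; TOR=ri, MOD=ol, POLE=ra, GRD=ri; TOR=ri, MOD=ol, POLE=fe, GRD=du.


cell TOR=ri, MOD=un, POLE=du, GRD=fe:
underlying: ibbo-ll-te-op-d
1. f -> v, k -> g, p -> b, s -> z / _ Z: fires at position(s) 10: ibbollteobd
2. b -> p, d -> t, g -> k, v -> f, z -> s / _ #: fires at position(s) 11: ibbollteobt
3. e -> o, i -> u / B C0 _: fires at position(s) 8: ibbolltoobt
surface: ibbolltoobt

cell TOR=ri, MOD=gu, POLE=ra, GRD=fe:
underlying: ibbo-uv-pa-op-d
1. f -> v, k -> g, p -> b, s -> z / _ Z: fires at position(s) 10: ibbouvpaobd
2. b -> p, d -> t, g -> k, v -> f, z -> s / _ #: fires at position(s) 11: ibbouvpaobt
3. e -> o, i -> u / B C0 _: no change
surface: ibbouvpaobt

cell TOR=mi, MOD=un, POLE=so, GRD=du:
underlying: ibbo-kag-te-ag-se
1. f -> v, k -> g, p -> b, s -> z / _ Z: no change
2. b -> p, d -> t, g -> k, v -> f, z -> s / _ #: no change
3. e -> o, i -> u / B C0 _: fires at position(s) 9, 13: ibbokagtoagso
surface: ibbokagtoagso

cell TOR=ri, MOD=ol, POLE=ra, GRD=ri:
underlying: ibbo-uv-ka-di-d
1. f -> v, k -> g, p -> b, s -> z / _ Z: no change
2. b -> p, d -> t, g -> k, v -> f, z -> s / _ #: fires at position(s) 11: ibbouvkadit
3. e -> o, i -> u / B C0 _: fires at position(s) 10: ibbouvkadut
surface: ibbouvkadut

cell TOR=ri, MOD=ol, POLE=fe, GRD=du:
underlying: ibbo-la-ka-ag-d
1. f -> v, k -> g, p -> b, s -> z / _ Z: no change
2. b -> p, d -> t, g -> k, v -> f, z -> s / _ #: fires at position(s) 11: ibbolakaagt
3. e -> o, i -> u / B C0 _: no change
surface: ibbolakaagt


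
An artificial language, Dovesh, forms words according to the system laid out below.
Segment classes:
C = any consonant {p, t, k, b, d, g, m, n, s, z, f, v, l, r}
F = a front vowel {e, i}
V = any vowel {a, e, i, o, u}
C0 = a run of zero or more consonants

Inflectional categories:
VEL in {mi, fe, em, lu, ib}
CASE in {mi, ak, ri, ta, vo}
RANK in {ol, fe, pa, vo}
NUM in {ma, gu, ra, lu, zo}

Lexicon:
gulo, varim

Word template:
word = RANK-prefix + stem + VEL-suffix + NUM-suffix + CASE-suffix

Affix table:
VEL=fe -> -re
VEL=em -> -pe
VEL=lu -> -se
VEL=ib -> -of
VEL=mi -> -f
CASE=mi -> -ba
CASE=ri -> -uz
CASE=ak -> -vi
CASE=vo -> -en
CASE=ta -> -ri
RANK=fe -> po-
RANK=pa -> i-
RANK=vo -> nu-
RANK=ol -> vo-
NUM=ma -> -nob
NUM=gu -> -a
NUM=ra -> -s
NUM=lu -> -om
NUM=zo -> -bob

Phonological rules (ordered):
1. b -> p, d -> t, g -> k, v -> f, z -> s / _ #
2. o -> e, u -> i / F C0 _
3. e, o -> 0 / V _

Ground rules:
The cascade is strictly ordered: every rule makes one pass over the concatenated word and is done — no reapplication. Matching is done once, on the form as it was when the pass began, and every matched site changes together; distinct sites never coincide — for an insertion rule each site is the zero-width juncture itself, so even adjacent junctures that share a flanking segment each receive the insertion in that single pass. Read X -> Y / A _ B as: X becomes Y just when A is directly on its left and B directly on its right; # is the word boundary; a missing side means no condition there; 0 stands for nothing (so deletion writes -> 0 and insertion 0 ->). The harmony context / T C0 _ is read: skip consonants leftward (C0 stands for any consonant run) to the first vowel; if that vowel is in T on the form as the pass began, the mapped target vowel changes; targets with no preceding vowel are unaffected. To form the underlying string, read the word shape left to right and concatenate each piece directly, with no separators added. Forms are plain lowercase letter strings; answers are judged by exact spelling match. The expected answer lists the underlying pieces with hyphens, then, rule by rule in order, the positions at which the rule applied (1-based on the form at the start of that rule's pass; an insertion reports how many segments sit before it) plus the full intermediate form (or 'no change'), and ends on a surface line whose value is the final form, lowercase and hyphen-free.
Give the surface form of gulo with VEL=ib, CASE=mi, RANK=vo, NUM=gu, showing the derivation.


underlying: nu-gulo-of-a-ba
1. b -> p, d -> t, g -> k, v -> f, z -> s / _ #: no change
2. o -> e, u -> i / F C0 _: no change
3. e, o -> 0 / V _: fires at position(s) 7: nugulofaba
surface: nugulofaba


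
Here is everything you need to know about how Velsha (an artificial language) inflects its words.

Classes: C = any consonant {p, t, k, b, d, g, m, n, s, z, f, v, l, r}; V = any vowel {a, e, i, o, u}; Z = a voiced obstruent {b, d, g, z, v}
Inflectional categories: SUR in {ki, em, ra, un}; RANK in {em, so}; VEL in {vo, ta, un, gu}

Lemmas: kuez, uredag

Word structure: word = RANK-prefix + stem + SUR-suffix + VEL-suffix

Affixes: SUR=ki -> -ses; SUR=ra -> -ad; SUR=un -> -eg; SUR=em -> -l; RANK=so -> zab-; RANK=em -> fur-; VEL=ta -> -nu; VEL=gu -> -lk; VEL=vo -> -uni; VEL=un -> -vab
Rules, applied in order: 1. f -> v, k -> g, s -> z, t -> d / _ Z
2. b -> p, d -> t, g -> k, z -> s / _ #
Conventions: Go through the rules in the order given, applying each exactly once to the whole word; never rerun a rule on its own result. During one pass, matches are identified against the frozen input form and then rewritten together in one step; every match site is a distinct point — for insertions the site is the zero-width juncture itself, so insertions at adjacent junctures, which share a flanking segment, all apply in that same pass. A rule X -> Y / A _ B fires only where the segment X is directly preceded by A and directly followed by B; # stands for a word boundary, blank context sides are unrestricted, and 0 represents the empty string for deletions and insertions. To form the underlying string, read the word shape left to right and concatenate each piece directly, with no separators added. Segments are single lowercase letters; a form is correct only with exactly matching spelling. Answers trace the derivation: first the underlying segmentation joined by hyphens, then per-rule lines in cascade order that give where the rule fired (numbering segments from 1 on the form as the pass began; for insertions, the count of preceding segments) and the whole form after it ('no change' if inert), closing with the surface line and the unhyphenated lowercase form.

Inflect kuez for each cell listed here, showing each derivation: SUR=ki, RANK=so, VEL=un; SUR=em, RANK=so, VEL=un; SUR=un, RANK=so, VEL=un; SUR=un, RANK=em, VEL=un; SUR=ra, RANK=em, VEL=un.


cell SUR=ki, RANK=so, VEL=un:
underlying: zab-kuez-ses-vab
1. f -> v, k -> g, s -> z, t -> d / _ Z: fires at position(s) 10: zabkuezsezvab
2. b -> p, d -> t, g -> k, z -> s / _ #: fires at position(s) 13: zabkuezsezvap
surface: zabkuezsezvap

cell SUR=em, RANK=so, VEL=un:
underlying: zab-kuez-l-vab
1. f -> v, k -> g, s -> z, t -> d / _ Z: no change
2. b -> p, d -> t, g -> k, z -> s / _ #: fires at position(s) 11: zabkuezlvap
surface: zabkuezlvap

cell SUR=un, RANK=so, VEL=un:
underlying: zab-kuez-eg-vab
1. f -> v, k -> g, s -> z, t -> d / _ Z: no change
2. b -> p, d -> t, g -> k, z -> s / _ #: fires at position(s) 12: zabkuezegvap
surface: zabkuezegvap

cell SUR=un, RANK=em, VEL=un:
underlying: fur-kuez-eg-vab
1. f -> v, k -> g, s -> z, t -> d / _ Z: no change
2. b -> p, d -> t, g -> k, z -> s / _ #: fires at position(s) 12: furkuezegvap
surface: furkuezegvap

cell SUR=ra, RANK=em, VEL=un:
underlying: fur-kuez-ad-vab
1. f -> v, k -> g, s -> z, t -> d / _ Z: no change
2. b -> p, d -> t, g -> k, z -> s / _ #: fires at position(s) 12: furkuezadvap
surface: furkuezadvap


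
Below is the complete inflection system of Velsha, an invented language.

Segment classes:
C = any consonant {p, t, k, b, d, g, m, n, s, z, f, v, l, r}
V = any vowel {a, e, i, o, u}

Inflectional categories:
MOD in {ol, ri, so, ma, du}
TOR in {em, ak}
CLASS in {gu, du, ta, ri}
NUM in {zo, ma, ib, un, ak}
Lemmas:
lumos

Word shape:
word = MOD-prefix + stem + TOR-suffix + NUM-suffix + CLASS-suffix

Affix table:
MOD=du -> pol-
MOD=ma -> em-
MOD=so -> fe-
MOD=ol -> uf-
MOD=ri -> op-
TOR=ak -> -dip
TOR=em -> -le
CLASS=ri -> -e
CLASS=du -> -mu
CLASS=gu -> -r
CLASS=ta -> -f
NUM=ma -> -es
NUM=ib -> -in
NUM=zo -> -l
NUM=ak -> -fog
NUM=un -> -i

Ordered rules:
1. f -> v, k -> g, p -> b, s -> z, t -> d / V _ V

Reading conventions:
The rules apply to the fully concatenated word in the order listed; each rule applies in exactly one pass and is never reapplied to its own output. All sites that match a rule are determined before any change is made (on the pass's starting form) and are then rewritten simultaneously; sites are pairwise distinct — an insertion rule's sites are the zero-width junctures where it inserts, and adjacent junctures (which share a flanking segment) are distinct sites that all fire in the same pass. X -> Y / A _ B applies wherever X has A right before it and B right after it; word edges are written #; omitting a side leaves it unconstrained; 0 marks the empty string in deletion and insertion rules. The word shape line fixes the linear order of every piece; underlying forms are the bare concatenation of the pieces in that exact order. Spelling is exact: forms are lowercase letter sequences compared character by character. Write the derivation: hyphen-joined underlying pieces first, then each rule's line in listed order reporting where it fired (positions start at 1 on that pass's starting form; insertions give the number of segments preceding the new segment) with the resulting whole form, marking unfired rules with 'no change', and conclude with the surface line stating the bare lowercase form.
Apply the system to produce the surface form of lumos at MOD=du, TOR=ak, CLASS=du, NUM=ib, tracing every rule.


underlying: pol-lumos-dip-in-mu
1. f -> v, k -> g, p -> b, s -> z, t -> d / V _ V: fires at position(s) 11: pollumosdibinmu
surface: pollumosdibinmu


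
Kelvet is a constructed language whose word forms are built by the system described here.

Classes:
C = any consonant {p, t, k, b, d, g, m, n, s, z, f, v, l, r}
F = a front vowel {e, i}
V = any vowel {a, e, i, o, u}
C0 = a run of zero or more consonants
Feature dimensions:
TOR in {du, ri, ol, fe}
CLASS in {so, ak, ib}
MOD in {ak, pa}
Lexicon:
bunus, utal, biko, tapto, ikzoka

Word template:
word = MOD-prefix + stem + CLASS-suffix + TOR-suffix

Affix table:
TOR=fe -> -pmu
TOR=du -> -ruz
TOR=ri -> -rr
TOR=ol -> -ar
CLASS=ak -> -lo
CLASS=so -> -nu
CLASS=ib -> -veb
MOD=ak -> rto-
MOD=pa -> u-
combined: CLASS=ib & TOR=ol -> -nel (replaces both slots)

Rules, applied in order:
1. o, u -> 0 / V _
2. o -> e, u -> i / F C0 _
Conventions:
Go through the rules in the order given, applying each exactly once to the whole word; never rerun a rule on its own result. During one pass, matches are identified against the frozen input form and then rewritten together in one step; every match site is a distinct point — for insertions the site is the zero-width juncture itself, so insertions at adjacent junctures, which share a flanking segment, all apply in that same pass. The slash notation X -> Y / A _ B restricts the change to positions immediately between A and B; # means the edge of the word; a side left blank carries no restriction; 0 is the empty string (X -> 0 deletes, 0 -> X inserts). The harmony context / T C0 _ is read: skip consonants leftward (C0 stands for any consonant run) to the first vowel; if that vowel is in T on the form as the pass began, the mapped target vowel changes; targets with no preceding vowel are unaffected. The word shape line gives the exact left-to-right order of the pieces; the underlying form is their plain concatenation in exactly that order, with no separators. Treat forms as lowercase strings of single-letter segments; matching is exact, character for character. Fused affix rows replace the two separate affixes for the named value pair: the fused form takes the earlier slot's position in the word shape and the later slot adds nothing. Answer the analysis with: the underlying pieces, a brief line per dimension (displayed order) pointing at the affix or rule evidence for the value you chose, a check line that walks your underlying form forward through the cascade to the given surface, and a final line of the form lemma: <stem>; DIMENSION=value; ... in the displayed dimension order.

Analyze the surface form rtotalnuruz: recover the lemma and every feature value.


underlying: rto-utal-nu-ruz
TOR=du - signalled by the affix -ruz
CLASS=so - signalled by the affix -nu
MOD=ak - signalled by the affix rto-
check: rtoutalnuruz -> rtotalnuruz -> rtotalnuruz
lemma: utal; TOR=du; CLASS=so; MOD=ak


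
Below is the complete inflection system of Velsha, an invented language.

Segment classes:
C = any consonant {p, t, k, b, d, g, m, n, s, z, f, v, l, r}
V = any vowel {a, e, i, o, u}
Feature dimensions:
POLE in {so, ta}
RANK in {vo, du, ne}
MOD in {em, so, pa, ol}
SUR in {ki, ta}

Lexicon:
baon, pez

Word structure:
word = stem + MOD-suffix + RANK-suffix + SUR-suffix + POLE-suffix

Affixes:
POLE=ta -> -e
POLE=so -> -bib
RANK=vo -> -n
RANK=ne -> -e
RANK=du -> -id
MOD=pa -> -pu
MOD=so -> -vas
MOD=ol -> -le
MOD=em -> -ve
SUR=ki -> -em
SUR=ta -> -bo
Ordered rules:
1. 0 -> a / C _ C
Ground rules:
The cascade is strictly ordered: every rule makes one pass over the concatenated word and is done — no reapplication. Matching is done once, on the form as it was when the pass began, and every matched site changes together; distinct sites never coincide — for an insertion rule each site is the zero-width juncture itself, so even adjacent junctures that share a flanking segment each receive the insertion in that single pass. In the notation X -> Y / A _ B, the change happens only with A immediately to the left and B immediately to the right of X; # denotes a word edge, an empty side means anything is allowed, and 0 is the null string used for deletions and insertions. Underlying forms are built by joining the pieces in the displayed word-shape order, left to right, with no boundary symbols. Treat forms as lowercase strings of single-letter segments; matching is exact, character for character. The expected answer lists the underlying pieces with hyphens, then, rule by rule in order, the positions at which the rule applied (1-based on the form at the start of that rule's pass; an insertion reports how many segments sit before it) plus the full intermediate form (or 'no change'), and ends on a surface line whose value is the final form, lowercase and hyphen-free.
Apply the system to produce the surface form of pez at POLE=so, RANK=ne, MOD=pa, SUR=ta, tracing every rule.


underlying: pez-pu-e-bo-bib
1. 0 -> a / C _ C: inserts after position(s) 3: pezapuebobib
surface: pezapuebobib


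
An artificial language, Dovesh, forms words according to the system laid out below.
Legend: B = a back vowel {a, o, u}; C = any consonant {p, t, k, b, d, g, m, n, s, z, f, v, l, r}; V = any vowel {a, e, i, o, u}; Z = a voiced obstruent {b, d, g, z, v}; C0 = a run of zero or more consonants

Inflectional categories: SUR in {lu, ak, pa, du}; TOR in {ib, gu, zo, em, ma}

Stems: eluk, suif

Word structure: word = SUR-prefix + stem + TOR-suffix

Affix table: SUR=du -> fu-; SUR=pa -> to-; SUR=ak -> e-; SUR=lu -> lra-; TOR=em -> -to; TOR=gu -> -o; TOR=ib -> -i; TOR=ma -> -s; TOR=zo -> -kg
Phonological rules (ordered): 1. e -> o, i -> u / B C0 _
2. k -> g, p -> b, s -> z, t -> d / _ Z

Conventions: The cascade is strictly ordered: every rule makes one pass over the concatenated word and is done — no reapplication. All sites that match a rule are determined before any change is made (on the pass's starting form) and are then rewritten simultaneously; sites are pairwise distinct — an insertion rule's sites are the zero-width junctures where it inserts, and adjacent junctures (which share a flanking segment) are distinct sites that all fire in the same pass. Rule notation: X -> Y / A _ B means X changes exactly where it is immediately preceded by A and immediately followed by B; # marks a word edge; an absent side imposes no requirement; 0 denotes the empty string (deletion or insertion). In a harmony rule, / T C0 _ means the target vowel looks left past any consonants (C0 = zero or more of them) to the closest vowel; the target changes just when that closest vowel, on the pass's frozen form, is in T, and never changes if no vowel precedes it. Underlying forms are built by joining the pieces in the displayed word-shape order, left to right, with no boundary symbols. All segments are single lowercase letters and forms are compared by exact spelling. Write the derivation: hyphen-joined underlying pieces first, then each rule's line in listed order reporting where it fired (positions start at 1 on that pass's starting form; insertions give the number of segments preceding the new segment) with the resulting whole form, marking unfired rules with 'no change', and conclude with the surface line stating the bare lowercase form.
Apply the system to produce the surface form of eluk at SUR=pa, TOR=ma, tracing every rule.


underlying: to-eluk-s
1. e -> o, i -> u / B C0 _: fires at position(s) 3: tooluks
2. k -> g, p -> b, s -> z, t -> d / _ Z: no change
surface: tooluks


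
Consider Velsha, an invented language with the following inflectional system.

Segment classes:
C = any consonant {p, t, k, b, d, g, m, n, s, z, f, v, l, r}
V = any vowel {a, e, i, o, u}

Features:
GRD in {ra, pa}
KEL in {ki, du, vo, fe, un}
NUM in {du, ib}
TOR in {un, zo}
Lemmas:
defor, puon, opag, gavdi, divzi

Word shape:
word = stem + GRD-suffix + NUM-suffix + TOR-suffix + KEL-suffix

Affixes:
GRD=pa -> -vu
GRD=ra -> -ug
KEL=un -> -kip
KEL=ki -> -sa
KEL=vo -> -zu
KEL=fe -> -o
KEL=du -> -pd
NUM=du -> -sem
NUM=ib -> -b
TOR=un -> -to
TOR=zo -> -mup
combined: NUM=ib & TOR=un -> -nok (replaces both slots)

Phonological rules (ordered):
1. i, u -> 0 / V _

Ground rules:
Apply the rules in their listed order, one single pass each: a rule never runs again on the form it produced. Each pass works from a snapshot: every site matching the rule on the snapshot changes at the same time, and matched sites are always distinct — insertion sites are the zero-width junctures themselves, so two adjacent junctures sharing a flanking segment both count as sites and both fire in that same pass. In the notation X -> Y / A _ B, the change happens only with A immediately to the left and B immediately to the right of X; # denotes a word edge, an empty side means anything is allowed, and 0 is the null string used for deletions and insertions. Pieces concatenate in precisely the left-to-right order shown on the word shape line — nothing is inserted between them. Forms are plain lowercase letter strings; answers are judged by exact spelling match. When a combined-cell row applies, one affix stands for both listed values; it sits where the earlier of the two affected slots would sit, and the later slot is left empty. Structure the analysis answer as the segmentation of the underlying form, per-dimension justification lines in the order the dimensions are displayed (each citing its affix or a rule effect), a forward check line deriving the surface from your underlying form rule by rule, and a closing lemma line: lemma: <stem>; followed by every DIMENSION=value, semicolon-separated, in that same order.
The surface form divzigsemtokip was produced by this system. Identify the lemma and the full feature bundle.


underlying: divzi-ug-sem-to-kip
GRD=ra - signalled by the affix -ug
KEL=un - signalled by the affix -kip
NUM=du - signalled by the affix -sem
TOR=un - signalled by the affix -to
check: divziugsemtokip -> divzigsemtokip
lemma: divzi; GRD=ra; KEL=un; NUM=du; TOR=un


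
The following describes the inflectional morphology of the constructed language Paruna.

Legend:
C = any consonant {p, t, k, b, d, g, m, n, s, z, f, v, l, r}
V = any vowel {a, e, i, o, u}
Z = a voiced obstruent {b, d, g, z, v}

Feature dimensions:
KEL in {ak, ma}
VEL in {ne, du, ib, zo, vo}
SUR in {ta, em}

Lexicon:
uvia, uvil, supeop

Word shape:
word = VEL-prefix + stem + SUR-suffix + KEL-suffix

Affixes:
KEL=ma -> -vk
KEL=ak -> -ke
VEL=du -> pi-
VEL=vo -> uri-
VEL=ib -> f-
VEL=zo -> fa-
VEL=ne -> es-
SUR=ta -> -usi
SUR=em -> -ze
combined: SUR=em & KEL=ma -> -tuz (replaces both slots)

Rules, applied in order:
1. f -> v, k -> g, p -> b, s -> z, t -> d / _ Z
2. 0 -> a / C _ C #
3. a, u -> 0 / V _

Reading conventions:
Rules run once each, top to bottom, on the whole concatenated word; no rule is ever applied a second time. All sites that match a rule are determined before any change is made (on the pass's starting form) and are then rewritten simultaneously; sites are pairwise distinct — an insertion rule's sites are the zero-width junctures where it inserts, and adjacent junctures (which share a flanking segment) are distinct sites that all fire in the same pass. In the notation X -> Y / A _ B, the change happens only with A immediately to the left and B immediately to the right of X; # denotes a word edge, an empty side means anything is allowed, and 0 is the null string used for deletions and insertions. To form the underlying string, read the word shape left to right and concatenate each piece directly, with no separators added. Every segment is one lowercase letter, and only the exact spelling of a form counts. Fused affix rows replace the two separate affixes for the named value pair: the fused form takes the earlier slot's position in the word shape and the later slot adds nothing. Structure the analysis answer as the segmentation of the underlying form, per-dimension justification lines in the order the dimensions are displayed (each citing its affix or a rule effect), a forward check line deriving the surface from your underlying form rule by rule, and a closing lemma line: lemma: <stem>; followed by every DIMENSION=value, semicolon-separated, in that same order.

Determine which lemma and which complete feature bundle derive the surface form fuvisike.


underlying: f-uvia-usi-ke
KEL=ak - signalled by the affix -ke
VEL=ib - signalled by the affix f-
SUR=ta - signalled by the affix -usi
check: fuviausike -> fuviausike -> fuviausike -> fuvisike
lemma: uvia; KEL=ak; VEL=ib; SUR=ta


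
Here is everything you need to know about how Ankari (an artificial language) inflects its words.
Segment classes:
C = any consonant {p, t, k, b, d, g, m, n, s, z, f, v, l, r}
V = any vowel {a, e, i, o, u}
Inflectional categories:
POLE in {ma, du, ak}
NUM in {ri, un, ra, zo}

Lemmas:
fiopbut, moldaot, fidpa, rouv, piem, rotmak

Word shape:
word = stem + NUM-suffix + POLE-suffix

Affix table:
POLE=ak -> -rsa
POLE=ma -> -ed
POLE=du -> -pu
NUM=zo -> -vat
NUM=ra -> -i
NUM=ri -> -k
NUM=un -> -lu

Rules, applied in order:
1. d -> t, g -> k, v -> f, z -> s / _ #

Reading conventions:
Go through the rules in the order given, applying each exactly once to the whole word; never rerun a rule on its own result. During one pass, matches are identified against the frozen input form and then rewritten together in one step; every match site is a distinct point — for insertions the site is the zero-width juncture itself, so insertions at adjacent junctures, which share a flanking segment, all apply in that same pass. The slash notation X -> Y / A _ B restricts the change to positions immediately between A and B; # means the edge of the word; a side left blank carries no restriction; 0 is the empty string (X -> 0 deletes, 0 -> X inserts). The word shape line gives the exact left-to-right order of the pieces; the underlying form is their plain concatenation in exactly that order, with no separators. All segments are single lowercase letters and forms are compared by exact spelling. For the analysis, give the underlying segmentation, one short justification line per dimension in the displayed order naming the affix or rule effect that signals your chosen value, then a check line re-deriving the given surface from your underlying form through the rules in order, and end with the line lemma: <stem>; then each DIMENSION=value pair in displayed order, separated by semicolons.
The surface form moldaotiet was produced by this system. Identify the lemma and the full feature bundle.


underlying: moldaot-i-ed
POLE=ma - signalled by the affix -ed
NUM=ra - signalled by the affix -i
check: moldaotied -> moldaotiet
lemma: moldaot; POLE=ma; NUM=ra


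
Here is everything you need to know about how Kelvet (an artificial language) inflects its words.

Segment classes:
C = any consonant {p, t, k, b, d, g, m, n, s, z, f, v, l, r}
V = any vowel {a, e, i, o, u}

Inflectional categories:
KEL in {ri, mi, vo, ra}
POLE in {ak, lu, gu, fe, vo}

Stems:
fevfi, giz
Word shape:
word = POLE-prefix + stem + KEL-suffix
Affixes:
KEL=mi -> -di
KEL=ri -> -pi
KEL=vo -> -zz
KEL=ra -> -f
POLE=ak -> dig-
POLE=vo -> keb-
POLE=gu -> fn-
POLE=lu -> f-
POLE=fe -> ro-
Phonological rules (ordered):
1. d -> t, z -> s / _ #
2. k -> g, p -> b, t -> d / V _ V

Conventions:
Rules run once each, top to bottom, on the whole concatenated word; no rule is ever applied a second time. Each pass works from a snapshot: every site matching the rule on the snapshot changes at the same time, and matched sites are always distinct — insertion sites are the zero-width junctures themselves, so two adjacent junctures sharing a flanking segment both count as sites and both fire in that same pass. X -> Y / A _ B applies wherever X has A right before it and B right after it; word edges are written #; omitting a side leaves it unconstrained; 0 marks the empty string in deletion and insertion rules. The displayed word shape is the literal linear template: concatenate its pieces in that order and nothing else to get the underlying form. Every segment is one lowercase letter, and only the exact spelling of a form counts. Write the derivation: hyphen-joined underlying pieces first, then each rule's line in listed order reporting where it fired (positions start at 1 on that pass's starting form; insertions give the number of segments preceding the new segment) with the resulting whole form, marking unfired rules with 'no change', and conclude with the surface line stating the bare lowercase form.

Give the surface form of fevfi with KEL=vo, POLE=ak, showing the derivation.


underlying: dig-fevfi-zz
1. d -> t, z -> s / _ #: fires at position(s) 10: digfevfizs
2. k -> g, p -> b, t -> d / V _ V: no change
surface: digfevfizs


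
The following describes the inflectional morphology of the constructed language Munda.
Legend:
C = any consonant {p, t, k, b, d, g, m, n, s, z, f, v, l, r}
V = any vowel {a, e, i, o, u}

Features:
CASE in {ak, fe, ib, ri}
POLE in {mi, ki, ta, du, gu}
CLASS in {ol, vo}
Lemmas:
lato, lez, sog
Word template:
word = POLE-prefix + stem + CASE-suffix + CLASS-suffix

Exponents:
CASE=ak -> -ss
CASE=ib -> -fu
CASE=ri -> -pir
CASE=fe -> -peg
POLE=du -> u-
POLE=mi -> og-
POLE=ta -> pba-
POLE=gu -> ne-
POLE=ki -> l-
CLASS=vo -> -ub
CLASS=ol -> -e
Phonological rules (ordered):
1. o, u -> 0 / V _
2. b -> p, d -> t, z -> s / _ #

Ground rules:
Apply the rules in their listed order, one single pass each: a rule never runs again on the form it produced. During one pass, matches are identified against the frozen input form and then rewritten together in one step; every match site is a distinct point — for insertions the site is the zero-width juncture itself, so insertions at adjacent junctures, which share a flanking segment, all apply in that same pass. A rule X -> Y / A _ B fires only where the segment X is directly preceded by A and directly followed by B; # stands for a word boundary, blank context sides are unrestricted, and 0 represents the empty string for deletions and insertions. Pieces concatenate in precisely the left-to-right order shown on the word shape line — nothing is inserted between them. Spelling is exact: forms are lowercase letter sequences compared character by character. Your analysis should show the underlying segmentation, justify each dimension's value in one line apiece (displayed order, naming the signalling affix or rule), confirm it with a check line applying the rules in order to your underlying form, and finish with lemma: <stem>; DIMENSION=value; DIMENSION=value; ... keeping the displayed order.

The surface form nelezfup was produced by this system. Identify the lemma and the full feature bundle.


underlying: ne-lez-fu-ub
CASE=ib - signalled by the affix -fu
POLE=gu - signalled by the affix ne-
CLASS=vo - signalled by the affix -ub
check: nelezfuub -> nelezfub -> nelezfup
lemma: lez; CASE=ib; POLE=gu; CLASS=vo


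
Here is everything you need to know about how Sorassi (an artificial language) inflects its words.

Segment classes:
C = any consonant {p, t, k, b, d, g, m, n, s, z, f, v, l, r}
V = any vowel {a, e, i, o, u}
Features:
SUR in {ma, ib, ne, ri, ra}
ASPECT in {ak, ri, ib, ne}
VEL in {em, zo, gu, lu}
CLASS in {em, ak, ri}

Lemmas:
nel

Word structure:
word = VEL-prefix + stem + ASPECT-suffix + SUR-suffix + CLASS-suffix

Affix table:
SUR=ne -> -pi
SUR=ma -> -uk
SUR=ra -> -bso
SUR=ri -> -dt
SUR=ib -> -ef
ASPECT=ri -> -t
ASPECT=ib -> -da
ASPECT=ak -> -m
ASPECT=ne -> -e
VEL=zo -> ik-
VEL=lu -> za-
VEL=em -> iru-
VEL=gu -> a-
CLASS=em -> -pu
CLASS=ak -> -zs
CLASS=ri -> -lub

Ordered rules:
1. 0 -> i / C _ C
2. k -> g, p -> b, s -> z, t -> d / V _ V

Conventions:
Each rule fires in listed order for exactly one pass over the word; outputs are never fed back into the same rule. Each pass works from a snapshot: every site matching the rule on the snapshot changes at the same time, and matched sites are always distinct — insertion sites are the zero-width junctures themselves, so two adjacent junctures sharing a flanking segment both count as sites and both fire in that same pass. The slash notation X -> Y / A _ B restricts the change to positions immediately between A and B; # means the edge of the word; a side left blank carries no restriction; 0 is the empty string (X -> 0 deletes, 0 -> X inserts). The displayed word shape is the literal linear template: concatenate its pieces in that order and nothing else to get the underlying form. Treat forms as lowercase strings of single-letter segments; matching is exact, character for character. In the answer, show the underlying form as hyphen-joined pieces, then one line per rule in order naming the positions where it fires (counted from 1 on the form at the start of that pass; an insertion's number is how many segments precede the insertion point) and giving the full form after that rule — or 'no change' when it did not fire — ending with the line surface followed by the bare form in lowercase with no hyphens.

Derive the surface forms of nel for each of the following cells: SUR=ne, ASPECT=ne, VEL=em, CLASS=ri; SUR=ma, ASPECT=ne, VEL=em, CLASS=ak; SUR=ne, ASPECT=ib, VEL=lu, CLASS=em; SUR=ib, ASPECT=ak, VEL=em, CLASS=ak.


cell SUR=ne, ASPECT=ne, VEL=em, CLASS=ri:
underlying: iru-nel-e-pi-lub
1. 0 -> i / C _ C: no change
2. k -> g, p -> b, s -> z, t -> d / V _ V: fires at position(s) 8: irunelebilub
surface: irunelebilub

cell SUR=ma, ASPECT=ne, VEL=em, CLASS=ak:
underlying: iru-nel-e-uk-zs
1. 0 -> i / C _ C: inserts after position(s) 9, 10: iruneleukizis
2. k -> g, p -> b, s -> z, t -> d / V _ V: fires at position(s) 9: iruneleugizis
surface: iruneleugizis

cell SUR=ne, ASPECT=ib, VEL=lu, CLASS=em:
underlying: za-nel-da-pi-pu
1. 0 -> i / C _ C: inserts after position(s) 5: zanelidapipu
2. k -> g, p -> b, s -> z, t -> d / V _ V: fires at position(s) 9, 11: zanelidabibu
surface: zanelidabibu

cell SUR=ib, ASPECT=ak, VEL=em, CLASS=ak:
underlying: iru-nel-m-ef-zs
1. 0 -> i / C _ C: inserts after position(s) 6, 9, 10: irunelimefizis
2. k -> g, p -> b, s -> z, t -> d / V _ V: no change
surface: irunelimefizis


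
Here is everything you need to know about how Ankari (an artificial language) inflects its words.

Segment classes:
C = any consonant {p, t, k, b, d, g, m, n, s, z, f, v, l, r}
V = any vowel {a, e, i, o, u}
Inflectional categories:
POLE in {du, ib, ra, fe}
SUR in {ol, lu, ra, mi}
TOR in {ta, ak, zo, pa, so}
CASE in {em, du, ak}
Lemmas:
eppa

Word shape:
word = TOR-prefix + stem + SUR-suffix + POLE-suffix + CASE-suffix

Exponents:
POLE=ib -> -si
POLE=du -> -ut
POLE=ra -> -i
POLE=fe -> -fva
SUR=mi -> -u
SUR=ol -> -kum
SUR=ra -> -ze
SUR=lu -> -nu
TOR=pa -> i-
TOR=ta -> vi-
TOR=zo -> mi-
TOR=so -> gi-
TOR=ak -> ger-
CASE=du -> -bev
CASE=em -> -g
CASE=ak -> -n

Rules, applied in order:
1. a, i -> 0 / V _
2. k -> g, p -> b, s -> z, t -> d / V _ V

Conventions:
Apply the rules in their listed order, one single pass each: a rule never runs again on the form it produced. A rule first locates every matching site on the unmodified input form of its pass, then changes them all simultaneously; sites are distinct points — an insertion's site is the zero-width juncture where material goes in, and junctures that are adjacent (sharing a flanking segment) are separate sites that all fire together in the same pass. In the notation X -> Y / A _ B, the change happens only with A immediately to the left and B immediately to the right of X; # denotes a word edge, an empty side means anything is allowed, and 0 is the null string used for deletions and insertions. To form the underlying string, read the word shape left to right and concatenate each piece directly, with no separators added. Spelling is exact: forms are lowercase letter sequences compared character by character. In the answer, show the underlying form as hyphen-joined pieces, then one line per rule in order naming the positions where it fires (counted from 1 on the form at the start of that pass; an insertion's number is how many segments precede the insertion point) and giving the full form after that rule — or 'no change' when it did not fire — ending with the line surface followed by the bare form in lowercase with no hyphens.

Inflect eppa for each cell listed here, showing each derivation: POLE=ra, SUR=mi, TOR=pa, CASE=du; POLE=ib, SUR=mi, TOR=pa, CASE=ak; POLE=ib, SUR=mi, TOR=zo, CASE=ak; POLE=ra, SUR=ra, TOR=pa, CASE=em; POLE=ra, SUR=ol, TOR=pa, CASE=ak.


cell POLE=ra, SUR=mi, TOR=pa, CASE=du:
underlying: i-eppa-u-i-bev
1. a, i -> 0 / V _: fires at position(s) 7: ieppaubev
2. k -> g, p -> b, s -> z, t -> d / V _ V: no change
surface: ieppaubev

cell POLE=ib, SUR=mi, TOR=pa, CASE=ak:
underlying: i-eppa-u-si-n
1. a, i -> 0 / V _: no change
2. k -> g, p -> b, s -> z, t -> d / V _ V: fires at position(s) 7: ieppauzin
surface: ieppauzin

cell POLE=ib, SUR=mi, TOR=zo, CASE=ak:
underlying: mi-eppa-u-si-n
1. a, i -> 0 / V _: no change
2. k -> g, p -> b, s -> z, t -> d / V _ V: fires at position(s) 8: mieppauzin
surface: mieppauzin

cell POLE=ra, SUR=ra, TOR=pa, CASE=em:
underlying: i-eppa-ze-i-g
1. a, i -> 0 / V _: fires at position(s) 8: ieppazeg
2. k -> g, p -> b, s -> z, t -> d / V _ V: no change
surface: ieppazeg

cell POLE=ra, SUR=ol, TOR=pa, CASE=ak:
underlying: i-eppa-kum-i-n
1. a, i -> 0 / V _: no change
2. k -> g, p -> b, s -> z, t -> d / V _ V: fires at position(s) 6: ieppagumin
surface: ieppagumin
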